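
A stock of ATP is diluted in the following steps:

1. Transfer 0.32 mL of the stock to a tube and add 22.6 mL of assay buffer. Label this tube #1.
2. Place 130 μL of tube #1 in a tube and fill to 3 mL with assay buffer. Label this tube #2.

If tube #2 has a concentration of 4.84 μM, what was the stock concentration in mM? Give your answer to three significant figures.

Step 1: 0.32 mL + 22.6 mL = 22.92 mL total → factor 22.92/0.32 = 71.625
Step 2: 130 μL brought to 3 mL → factor 3000/130 = 23.077
Overall dilution factor = 71.625 × 23.077 = 1652.9
Stock = 4.84 μM × 1652.9 = 8000 μM = 8.00 mM

8.00 mM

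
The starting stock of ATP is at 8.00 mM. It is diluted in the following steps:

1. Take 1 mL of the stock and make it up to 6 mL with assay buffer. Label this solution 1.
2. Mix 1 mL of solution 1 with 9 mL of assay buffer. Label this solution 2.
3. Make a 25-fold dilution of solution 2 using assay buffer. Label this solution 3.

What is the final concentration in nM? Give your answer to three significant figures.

Step 1: 1 mL brought to 6 mL → factor 6/1 = 6
Step 2: 1 mL + 9 mL = 10 mL total → factor 10/1 = 10
Step 3: 25-fold → factor 25
Overall dilution factor = 6 × 10 × 25 = 1500
Final = 8.00 mM / 1500 = 0.005333 mM = 5.33 × 10^3 nM

5.33 × 10^3 nM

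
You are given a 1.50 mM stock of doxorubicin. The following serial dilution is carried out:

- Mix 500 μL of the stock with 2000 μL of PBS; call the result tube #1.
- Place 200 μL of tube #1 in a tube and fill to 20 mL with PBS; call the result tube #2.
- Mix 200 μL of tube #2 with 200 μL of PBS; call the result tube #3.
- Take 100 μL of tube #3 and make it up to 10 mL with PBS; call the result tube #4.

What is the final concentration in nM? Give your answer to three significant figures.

15.0 nM

Step 1: 500 μL + 2000 μL = 2500 μL total → factor 2500/500 = 5
Step 2: 200 μL brought to 20 mL → factor 20000/200 = 100
Step 3: 200 μL + 200 μL = 400 μL total → factor 400/200 = 2
Step 4: 100 μL brought to 10 mL → factor 10000/100 = 100
Overall dilution factor = 5 × 100 × 2 × 100 = 1 × 10^5
Final = 1.50 mM / 1 × 10^5 = 1.500 × 10^-5 mM = 15.0 nM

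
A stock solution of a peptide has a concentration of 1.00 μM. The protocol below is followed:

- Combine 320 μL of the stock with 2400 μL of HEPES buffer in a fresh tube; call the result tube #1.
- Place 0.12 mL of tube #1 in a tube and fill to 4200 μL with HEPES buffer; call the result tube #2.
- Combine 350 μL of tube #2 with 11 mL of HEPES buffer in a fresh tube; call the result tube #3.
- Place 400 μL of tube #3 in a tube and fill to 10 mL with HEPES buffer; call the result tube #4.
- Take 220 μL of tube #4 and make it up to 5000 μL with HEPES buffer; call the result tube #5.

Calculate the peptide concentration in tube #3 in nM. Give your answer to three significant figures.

Step 1: 320 μL + 2400 μL = 2720 μL total → factor 2720/320 = 8.5
Step 2: 0.12 mL brought to 4200 μL → factor 4.2/0.12 = 35
Step 3: 350 μL + 11 mL = 11350 μL total → factor 11350/350 = 32.429
Dilution factor through tube #3 = 8.5 × 35 × 32.429 = 9647.5
[tube #3] = 1.00 μM / 9647.5 = 0.0001037 μM = 0.104 nM

0.104 nM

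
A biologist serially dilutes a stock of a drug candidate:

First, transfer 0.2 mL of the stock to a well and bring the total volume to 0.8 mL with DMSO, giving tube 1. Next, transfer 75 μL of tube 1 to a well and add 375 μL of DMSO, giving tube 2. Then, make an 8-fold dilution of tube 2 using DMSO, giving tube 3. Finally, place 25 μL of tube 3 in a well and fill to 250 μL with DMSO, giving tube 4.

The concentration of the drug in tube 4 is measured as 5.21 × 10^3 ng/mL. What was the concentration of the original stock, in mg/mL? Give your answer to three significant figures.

10.0 mg/mL

Step 1: 0.2 mL brought to 0.8 mL → factor 0.8/0.2 = 4
Step 2: 75 μL + 375 μL = 450 μL total → factor 450/75 = 6
Step 3: 8-fold → factor 8
Step 4: 25 μL brought to 250 μL → factor 250/25 = 10
Overall dilution factor = 4 × 6 × 8 × 10 = 1920
Stock = 5.21 × 10^3 ng/mL × 1920 = 1.000 × 10^7 ng/mL = 10.0 mg/mL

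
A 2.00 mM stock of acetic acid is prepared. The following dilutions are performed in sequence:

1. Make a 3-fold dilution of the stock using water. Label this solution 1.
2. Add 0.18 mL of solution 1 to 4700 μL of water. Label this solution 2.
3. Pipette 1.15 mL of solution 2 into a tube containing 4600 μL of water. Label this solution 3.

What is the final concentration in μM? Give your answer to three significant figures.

Step 1: 3-fold → factor 3
Step 2: 0.18 mL + 4700 μL = 4.88 mL total → factor 4.88/0.18 = 27.111
Step 3: 1.15 mL + 4600 μL = 5.75 mL total → factor 5.75/1.15 = 5
Overall dilution factor = 3 × 27.111 × 5 = 406.67
Final = 2.00 mM / 406.67 = 0.004918 mM = 4.92 μM

4.92 μM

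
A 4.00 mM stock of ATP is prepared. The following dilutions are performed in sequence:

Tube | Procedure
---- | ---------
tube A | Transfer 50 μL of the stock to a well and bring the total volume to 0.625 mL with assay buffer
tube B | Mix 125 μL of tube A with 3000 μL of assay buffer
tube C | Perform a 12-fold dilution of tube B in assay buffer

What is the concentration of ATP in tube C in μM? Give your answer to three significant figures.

1.07 μM

Step 1: 50 μL brought to 0.625 mL → factor 625/50 = 12.5
Step 2: 125 μL + 3000 μL = 3125 μL total → factor 3125/125 = 25
Step 3: 12-fold → factor 12
Overall dilution factor = 12.5 × 25 × 12 = 3750
Final = 4.00 mM / 3750 = 0.001067 mM = 1.07 μM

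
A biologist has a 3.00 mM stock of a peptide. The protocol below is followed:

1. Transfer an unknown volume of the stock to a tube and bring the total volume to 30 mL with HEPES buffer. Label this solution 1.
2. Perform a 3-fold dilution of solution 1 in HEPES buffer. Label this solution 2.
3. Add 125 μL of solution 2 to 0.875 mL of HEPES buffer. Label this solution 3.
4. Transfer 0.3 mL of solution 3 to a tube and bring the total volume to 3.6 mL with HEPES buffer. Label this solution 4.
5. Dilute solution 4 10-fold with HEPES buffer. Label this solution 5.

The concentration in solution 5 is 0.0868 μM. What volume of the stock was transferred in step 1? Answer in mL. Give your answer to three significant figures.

Step 1: v brought to 30 mL → factor = 30 mL/v
Step 2: 3-fold → factor 3
Step 3: 125 μL + 0.875 mL = 1000 μL total → factor 1000/125 = 8
Step 4: 0.3 mL brought to 3.6 mL → factor 3.6/0.3 = 12
Step 5: 10-fold → factor 10
Product of known-step factors = 2880
Overall factor = 3.00 mM / (0.0868 μM) = 34562
Step-1 factor = 34562 / 2880 = 12.001
v = 30 mL / 12.001 = 2.50 mL

2.50 mL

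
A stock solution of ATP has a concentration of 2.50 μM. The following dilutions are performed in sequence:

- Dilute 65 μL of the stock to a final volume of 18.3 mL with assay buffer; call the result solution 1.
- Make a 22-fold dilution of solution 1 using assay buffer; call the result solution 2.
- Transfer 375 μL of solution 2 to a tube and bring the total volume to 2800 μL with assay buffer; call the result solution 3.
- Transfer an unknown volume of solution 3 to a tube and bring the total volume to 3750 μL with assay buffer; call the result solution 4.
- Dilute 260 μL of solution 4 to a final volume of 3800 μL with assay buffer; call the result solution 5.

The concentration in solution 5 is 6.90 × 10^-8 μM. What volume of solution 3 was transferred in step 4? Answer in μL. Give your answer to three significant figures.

70.0 μL

Step 1: 65 μL brought to 18.3 mL → factor 18300/65 = 281.54
Step 2: 22-fold → factor 22
Step 3: 375 μL brought to 2800 μL → factor 2800/375 = 7.4667
Step 4: v brought to 3750 μL → factor = 3750 μL/v
Step 5: 260 μL brought to 3800 μL → factor 3800/260 = 14.615
Product of known-step factors = 6.7592 × 10^5
Overall factor = 2.50 μM / (6.90 × 10^-8 μM) = 3.6232 × 10^7
Step-4 factor = 3.6232 × 10^7 / 6.7592 × 10^5 = 53.604
v = 3750 μL / 53.604 = 70.0 μL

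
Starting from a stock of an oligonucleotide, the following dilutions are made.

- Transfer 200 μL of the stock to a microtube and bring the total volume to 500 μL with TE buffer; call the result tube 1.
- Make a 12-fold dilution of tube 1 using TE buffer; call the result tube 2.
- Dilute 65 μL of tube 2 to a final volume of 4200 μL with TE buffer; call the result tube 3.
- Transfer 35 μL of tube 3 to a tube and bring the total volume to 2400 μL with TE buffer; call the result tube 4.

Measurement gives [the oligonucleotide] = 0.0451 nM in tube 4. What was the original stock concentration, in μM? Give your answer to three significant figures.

5.99 μM

Step 1: 200 μL brought to 500 μL → factor 500/200 = 2.5
Step 2: 12-fold → factor 12
Step 3: 65 μL brought to 4200 μL → factor 4200/65 = 64.615
Step 4: 35 μL brought to 2400 μL → factor 2400/35 = 68.571
Overall dilution factor = 2.5 × 12 × 64.615 × 68.571 = 1.3292 × 10^5
Stock = 0.0451 nM × 1.3292 × 10^5 = 5995 nM = 5.99 μM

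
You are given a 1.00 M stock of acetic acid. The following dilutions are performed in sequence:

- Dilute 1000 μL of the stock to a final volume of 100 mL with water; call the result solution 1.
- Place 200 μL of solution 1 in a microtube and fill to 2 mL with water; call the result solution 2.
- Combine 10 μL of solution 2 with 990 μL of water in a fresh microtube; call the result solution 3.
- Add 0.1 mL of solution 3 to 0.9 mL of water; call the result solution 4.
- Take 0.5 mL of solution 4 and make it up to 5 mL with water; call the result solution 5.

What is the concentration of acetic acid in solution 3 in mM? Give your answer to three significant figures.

Step 1: 1000 μL brought to 100 mL → factor 1 × 10^5/1000 = 100
Step 2: 200 μL brought to 2 mL → factor 2000/200 = 10
Step 3: 10 μL + 990 μL = 1000 μL total → factor 1000/10 = 100
Dilution factor through solution 3 = 100 × 10 × 100 = 1 × 10^5
[solution 3] = 1.00 M / 1 × 10^5 = 1.000 × 10^-5 M = 0.0100 mM

0.0100 mM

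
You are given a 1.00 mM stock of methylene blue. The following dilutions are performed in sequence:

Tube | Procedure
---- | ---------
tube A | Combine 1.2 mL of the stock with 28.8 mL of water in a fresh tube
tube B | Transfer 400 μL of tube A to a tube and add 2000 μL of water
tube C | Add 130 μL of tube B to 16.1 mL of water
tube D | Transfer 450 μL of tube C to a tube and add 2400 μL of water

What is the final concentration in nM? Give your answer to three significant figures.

8.43 nM

Step 1: 1.2 mL + 28.8 mL = 30 mL total → factor 30/1.2 = 25
Step 2: 400 μL + 2000 μL = 2400 μL total → factor 2400/400 = 6
Step 3: 130 μL + 16.1 mL = 16230 μL total → factor 16230/130 = 124.85
Step 4: 450 μL + 2400 μL = 2850 μL total → factor 2850/450 = 6.3333
Overall dilution factor = 25 × 6 × 124.85 × 6.3333 = 1.186 × 10^5
Final = 1.00 mM / 1.186 × 10^5 = 8.431 × 10^-6 mM = 8.43 nM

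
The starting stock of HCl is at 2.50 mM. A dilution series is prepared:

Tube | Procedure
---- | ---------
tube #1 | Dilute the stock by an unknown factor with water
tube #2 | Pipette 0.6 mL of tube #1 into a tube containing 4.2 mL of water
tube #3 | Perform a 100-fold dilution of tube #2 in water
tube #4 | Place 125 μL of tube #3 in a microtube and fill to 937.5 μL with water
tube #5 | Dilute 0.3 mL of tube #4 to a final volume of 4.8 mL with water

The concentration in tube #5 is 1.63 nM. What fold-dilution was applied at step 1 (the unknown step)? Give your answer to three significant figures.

16.0-fold

Step 1: unknown factor x
Step 2: 0.6 mL + 4.2 mL = 4.8 mL total → factor 4.8/0.6 = 8
Step 3: 100-fold → factor 100
Step 4: 125 μL brought to 937.5 μL → factor 937.5/125 = 7.5
Step 5: 0.3 mL brought to 4.8 mL → factor 4.8/0.3 = 16
Product of known-step factors = 96000
Overall factor = 2.50 mM / (1.63 nM) = 1.5337 × 10^6
x = 1.5337 × 10^6 / 96000 = 16.0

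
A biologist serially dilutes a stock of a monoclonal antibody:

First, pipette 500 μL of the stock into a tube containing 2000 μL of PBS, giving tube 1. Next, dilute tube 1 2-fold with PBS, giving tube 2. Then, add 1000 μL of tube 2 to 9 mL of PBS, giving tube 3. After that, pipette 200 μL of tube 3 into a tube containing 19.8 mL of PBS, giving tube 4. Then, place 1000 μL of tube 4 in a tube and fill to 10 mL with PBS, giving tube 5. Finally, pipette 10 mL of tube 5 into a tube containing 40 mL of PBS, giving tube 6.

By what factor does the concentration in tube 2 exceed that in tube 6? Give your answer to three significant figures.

Step 1: 500 μL + 2000 μL = 2500 μL total → factor 2500/500 = 5
Step 2: 2-fold → factor 2
Step 3: 1000 μL + 9 mL = 10000 μL total → factor 10000/1000 = 10
Step 4: 200 μL + 19.8 mL = 20000 μL total → factor 20000/200 = 100
Step 5: 1000 μL brought to 10 mL → factor 10000/1000 = 10
Step 6: 10 mL + 40 mL = 50 mL total → factor 50/10 = 5
Dilution factor to tube 2 = 10; to tube 6 = 5 × 10^5
[tube 2]/[tube 6] = (factor to tube 6)/(factor to tube 2) = 5 × 10^5/10 = 5.00 × 10^4

5.00 × 10^4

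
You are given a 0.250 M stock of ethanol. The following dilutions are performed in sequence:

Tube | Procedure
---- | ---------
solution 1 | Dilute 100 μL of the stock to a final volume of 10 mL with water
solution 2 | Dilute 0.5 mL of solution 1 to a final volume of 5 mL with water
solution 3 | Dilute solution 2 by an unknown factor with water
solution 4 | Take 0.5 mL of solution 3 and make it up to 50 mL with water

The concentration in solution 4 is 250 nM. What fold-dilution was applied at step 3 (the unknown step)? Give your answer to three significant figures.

Step 1: 100 μL brought to 10 mL → factor 10000/100 = 100
Step 2: 0.5 mL brought to 5 mL → factor 5/0.5 = 10
Step 3: unknown factor x
Step 4: 0.5 mL brought to 50 mL → factor 50/0.5 = 100
Product of known-step factors = 1 × 10^5
Overall factor = 0.250 M / (250 nM) = 1 × 10^6
x = 1 × 10^6 / 1 × 10^5 = 10.0

10.0-fold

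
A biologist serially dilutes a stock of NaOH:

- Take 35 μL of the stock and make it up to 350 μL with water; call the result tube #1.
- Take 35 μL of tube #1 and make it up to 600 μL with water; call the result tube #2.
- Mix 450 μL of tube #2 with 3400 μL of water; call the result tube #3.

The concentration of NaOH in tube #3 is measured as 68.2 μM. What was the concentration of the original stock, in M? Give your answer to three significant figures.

0.100 M

Step 1: 35 μL brought to 350 μL → factor 350/35 = 10
Step 2: 35 μL brought to 600 μL → factor 600/35 = 17.143
Step 3: 450 μL + 3400 μL = 3850 μL total → factor 3850/450 = 8.5556
Overall dilution factor = 10 × 17.143 × 8.5556 = 1466.7
Stock = 68.2 μM × 1466.7 = 1.000 × 10^5 μM = 0.100 M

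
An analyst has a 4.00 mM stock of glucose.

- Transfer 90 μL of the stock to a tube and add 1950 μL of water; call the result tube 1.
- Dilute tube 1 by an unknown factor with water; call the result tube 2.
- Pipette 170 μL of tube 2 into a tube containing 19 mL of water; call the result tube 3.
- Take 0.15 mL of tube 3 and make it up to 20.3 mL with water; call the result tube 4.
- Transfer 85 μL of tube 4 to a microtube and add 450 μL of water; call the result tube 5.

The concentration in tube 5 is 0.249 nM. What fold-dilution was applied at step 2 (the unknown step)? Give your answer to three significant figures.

Step 1: 90 μL + 1950 μL = 2040 μL total → factor 2040/90 = 22.667
Step 2: unknown factor x
Step 3: 170 μL + 19 mL = 19170 μL total → factor 19170/170 = 112.76
Step 4: 0.15 mL brought to 20.3 mL → factor 20.3/0.15 = 135.33
Step 5: 85 μL + 450 μL = 535 μL total → factor 535/85 = 6.2941
Product of known-step factors = 2.1772 × 10^6
Overall factor = 4.00 mM / (0.249 nM) = 1.6064 × 10^7
x = 1.6064 × 10^7 / 2.1772 × 10^6 = 7.38

7.38-fold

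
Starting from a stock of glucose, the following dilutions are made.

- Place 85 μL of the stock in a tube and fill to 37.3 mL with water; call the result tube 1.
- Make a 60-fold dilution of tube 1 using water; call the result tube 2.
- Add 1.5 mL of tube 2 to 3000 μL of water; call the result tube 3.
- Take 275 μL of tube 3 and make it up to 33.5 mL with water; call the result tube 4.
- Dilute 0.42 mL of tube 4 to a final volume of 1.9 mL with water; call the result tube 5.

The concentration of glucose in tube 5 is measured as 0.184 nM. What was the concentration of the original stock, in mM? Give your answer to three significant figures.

8.01 mM

Step 1: 85 μL brought to 37.3 mL → factor 37300/85 = 438.82
Step 2: 60-fold → factor 60
Step 3: 1.5 mL + 3000 μL = 4.5 mL total → factor 4.5/1.5 = 3
Step 4: 275 μL brought to 33.5 mL → factor 33500/275 = 121.82
Step 5: 0.42 mL brought to 1.9 mL → factor 1.9/0.42 = 4.5238
Overall dilution factor = 438.82 × 60 × 3 × 121.82 × 4.5238 = 4.3529 × 10^7
Stock = 0.184 nM × 4.3529 × 10^7 = 8.009 × 10^6 nM = 8.01 mM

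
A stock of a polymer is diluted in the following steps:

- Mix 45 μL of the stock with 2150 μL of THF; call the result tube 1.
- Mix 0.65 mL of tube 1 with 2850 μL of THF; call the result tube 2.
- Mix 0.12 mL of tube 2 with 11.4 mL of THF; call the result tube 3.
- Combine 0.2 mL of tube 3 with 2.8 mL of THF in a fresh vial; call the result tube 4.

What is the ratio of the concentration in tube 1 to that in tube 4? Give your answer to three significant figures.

Step 1: 45 μL + 2150 μL = 2195 μL total → factor 2195/45 = 48.778
Step 2: 0.65 mL + 2850 μL = 3.5 mL total → factor 3.5/0.65 = 5.3846
Step 3: 0.12 mL + 11.4 mL = 11.52 mL total → factor 11.52/0.12 = 96
Step 4: 0.2 mL + 2.8 mL = 3 mL total → factor 3/0.2 = 15
Dilution factor to tube 1 = 48.778; to tube 4 = 3.7822 × 10^5
[tube 1]/[tube 4] = (factor to tube 4)/(factor to tube 1) = 3.7822 × 10^5/48.778 = 7.75 × 10^3

7.75 × 10^3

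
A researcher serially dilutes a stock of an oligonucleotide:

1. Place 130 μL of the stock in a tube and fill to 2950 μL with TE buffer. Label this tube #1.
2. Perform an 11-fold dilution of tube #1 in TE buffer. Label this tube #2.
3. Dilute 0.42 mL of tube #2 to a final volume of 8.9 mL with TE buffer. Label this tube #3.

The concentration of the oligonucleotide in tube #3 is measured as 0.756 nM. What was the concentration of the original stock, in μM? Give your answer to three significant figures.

4.00 μM

Step 1: 130 μL brought to 2950 μL → factor 2950/130 = 22.692
Step 2: 11-fold → factor 11
Step 3: 0.42 mL brought to 8.9 mL → factor 8.9/0.42 = 21.19
Overall dilution factor = 22.692 × 11 × 21.19 = 5289.5
Stock = 0.756 nM × 5289.5 = 3999 nM = 4.00 μM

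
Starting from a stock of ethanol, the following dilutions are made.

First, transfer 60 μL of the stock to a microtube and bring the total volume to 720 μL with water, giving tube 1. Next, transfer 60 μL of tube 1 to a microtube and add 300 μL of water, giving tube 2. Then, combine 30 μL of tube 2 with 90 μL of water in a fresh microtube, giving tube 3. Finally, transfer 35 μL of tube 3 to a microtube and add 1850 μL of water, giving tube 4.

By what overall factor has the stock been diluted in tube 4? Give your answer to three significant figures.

Step 1: 60 μL brought to 720 μL → factor 720/60 = 12
Step 2: 60 μL + 300 μL = 360 μL total → factor 360/60 = 6
Step 3: 30 μL + 90 μL = 120 μL total → factor 120/30 = 4
Step 4: 35 μL + 1850 μL = 1885 μL total → factor 1885/35 = 53.857
Overall dilution factor = 12 × 6 × 4 × 53.857 = 15511

1.55 × 10^4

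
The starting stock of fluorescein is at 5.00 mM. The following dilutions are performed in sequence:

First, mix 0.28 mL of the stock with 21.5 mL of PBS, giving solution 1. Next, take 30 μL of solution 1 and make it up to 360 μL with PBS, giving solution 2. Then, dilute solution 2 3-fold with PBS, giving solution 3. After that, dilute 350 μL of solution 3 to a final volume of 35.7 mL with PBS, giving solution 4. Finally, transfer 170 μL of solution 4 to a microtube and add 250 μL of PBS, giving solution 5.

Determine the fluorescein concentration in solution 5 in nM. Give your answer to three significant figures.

Step 1: 0.28 mL + 21.5 mL = 21.78 mL total → factor 21.78/0.28 = 77.786
Step 2: 30 μL brought to 360 μL → factor 360/30 = 12
Step 3: 3-fold → factor 3
Step 4: 350 μL brought to 35.7 mL → factor 35700/350 = 102
Step 5: 170 μL + 250 μL = 420 μL total → factor 420/170 = 2.4706
Overall dilution factor = 77.786 × 12 × 3 × 102 × 2.4706 = 7.0567 × 10^5
Final = 5.00 mM / 7.0567 × 10^5 = 7.085 × 10^-6 mM = 7.09 nM

7.09 nM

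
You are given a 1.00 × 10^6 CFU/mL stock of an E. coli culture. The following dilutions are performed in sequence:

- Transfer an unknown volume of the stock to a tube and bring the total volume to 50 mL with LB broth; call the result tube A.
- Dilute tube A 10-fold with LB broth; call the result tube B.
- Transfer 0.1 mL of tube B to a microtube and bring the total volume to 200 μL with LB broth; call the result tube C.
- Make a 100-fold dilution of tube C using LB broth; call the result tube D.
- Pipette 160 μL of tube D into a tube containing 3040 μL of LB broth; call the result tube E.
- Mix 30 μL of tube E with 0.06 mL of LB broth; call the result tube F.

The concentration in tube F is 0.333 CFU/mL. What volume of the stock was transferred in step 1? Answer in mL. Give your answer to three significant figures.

2.00 mL

Step 1: v brought to 50 mL → factor = 50 mL/v
Step 2: 10-fold → factor 10
Step 3: 0.1 mL brought to 200 μL → factor 0.2/0.1 = 2
Step 4: 100-fold → factor 100
Step 5: 160 μL + 3040 μL = 3200 μL total → factor 3200/160 = 20
Step 6: 30 μL + 0.06 mL = 90 μL total → factor 90/30 = 3
Product of known-step factors = 1.2 × 10^5
Overall factor = 1.00 × 10^6 CFU/mL / (0.333 CFU/mL) = 3.003 × 10^6
Step-1 factor = 3.003 × 10^6 / 1.2 × 10^5 = 25.025
v = 50 mL / 25.025 = 2.00 mL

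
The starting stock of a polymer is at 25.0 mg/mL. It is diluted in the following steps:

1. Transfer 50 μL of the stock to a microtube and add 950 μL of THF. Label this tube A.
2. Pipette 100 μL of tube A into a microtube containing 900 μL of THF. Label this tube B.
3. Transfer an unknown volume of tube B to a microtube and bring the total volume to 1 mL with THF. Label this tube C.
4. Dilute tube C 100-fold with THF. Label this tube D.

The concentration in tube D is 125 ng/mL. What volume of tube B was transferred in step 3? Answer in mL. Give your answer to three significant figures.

0.100 mL

Step 1: 50 μL + 950 μL = 1000 μL total → factor 1000/50 = 20
Step 2: 100 μL + 900 μL = 1000 μL total → factor 1000/100 = 10
Step 3: v brought to 1 mL → factor = 1 mL/v
Step 4: 100-fold → factor 100
Product of known-step factors = 20000
Overall factor = 25.0 mg/mL / (125 ng/mL) = 2 × 10^5
Step-3 factor = 2 × 10^5 / 20000 = 10
v = 1 mL / 10 = 0.100 mL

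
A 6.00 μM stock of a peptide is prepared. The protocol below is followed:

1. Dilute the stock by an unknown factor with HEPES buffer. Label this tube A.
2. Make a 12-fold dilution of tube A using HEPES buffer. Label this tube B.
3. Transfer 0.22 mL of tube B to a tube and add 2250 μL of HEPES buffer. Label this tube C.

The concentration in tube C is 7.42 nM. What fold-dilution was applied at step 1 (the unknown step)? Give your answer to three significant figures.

6.00-fold

Step 1: unknown factor x
Step 2: 12-fold → factor 12
Step 3: 0.22 mL + 2250 μL = 2.47 mL total → factor 2.47/0.22 = 11.227
Product of known-step factors = 134.73
Overall factor = 6.00 μM / (7.42 nM) = 808.63
x = 808.63 / 134.73 = 6.00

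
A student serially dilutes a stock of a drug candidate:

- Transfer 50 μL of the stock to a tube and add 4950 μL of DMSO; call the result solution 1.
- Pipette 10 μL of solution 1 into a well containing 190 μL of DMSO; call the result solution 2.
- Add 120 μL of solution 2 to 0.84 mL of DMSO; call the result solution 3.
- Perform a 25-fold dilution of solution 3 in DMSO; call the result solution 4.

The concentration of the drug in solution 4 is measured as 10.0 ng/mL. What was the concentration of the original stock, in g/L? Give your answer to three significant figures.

4.00 g/L

Step 1: 50 μL + 4950 μL = 5000 μL total → factor 5000/50 = 100
Step 2: 10 μL + 190 μL = 200 μL total → factor 200/10 = 20
Step 3: 120 μL + 0.84 mL = 960 μL total → factor 960/120 = 8
Step 4: 25-fold → factor 25
Overall dilution factor = 100 × 20 × 8 × 25 = 4 × 10^5
Stock = 10.0 ng/mL × 4 × 10^5 = 4.000 × 10^6 ng/mL = 4.00 g/L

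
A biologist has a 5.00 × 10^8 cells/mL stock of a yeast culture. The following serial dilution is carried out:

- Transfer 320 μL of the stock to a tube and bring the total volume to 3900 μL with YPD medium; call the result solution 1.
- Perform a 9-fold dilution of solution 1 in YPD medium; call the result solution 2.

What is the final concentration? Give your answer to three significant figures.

Step 1: 320 μL brought to 3900 μL → factor 3900/320 = 12.188
Step 2: 9-fold → factor 9
Overall dilution factor = 12.188 × 9 = 109.69
Final = 5.00 × 10^8 cells/mL / 109.69 = 4.56 × 10^6 cells/mL

4.56 × 10^6 cells/mL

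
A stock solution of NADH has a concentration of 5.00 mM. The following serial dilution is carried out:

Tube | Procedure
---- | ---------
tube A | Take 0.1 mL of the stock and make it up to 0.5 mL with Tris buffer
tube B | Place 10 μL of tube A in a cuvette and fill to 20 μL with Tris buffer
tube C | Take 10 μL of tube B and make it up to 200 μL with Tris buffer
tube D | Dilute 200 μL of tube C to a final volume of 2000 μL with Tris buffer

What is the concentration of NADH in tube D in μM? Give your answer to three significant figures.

Step 1: 0.1 mL brought to 0.5 mL → factor 0.5/0.1 = 5
Step 2: 10 μL brought to 20 μL → factor 20/10 = 2
Step 3: 10 μL brought to 200 μL → factor 200/10 = 20
Step 4: 200 μL brought to 2000 μL → factor 2000/200 = 10
Overall dilution factor = 5 × 2 × 20 × 10 = 2000
Final = 5.00 mM / 2000 = 0.002500 mM = 2.50 μM

2.50 μM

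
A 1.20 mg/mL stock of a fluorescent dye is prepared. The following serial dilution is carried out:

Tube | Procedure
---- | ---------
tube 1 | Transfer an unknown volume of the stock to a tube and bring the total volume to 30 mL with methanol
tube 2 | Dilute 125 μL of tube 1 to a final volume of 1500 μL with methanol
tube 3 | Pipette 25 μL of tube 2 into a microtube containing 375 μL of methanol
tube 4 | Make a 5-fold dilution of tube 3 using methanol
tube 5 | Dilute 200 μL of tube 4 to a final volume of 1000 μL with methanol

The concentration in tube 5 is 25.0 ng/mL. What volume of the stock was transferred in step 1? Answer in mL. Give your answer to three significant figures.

Step 1: v brought to 30 mL → factor = 30 mL/v
Step 2: 125 μL brought to 1500 μL → factor 1500/125 = 12
Step 3: 25 μL + 375 μL = 400 μL total → factor 400/25 = 16
Step 4: 5-fold → factor 5
Step 5: 200 μL brought to 1000 μL → factor 1000/200 = 5
Product of known-step factors = 4800
Overall factor = 1.20 mg/mL / (25.0 ng/mL) = 48000
Step-1 factor = 48000 / 4800 = 10
v = 30 mL / 10 = 3.00 mL

3.00 mL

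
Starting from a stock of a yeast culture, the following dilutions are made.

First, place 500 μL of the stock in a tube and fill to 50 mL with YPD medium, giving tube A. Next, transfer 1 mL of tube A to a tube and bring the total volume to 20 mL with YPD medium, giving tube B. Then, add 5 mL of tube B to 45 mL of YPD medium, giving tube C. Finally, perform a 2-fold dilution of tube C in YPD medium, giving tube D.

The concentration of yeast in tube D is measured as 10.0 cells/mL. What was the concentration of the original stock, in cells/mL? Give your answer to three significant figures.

4.00 × 10^5 cells/mL

Step 1: 500 μL brought to 50 mL → factor 50000/500 = 100
Step 2: 1 mL brought to 20 mL → factor 20/1 = 20
Step 3: 5 mL + 45 mL = 50 mL total → factor 50/5 = 10
Step 4: 2-fold → factor 2
Overall dilution factor = 100 × 20 × 10 × 2 = 40000
Stock = 10.0 cells/mL × 40000 = 4.00 × 10^5 cells/mL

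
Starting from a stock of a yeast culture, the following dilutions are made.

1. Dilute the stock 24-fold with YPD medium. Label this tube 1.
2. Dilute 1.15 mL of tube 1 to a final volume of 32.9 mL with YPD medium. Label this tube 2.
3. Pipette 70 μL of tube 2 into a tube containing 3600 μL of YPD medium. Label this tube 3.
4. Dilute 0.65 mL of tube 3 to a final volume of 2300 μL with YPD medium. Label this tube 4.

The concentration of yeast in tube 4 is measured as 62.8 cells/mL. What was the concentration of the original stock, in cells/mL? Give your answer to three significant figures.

Step 1: 24-fold → factor 24
Step 2: 1.15 mL brought to 32.9 mL → factor 32.9/1.15 = 28.609
Step 3: 70 μL + 3600 μL = 3670 μL total → factor 3670/70 = 52.429
Step 4: 0.65 mL brought to 2300 μL → factor 2.3/0.65 = 3.5385
Overall dilution factor = 24 × 28.609 × 52.429 × 3.5385 = 1.2738 × 10^5
Stock = 62.8 cells/mL × 1.2738 × 10^5 = 8.00 × 10^6 cells/mL

8.00 × 10^6 cells/mL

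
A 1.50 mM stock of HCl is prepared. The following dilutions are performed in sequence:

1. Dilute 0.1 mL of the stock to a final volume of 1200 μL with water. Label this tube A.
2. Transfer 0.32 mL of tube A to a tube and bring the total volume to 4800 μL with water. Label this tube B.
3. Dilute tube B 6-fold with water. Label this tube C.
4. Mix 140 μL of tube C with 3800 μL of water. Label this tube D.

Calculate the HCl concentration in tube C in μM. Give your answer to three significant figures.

1.39 μM

Step 1: 0.1 mL brought to 1200 μL → factor 1.2/0.1 = 12
Step 2: 0.32 mL brought to 4800 μL → factor 4.8/0.32 = 15
Step 3: 6-fold → factor 6
Dilution factor through tube C = 12 × 15 × 6 = 1080
[tube C] = 1.50 mM / 1080 = 0.001389 mM = 1.39 μM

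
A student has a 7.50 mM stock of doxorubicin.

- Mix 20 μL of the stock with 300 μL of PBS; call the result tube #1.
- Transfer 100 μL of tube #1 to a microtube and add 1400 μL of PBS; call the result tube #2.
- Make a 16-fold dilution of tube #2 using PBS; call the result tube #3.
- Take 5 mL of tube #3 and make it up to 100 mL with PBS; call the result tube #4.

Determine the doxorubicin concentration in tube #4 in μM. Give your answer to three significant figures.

Step 1: 20 μL + 300 μL = 320 μL total → factor 320/20 = 16
Step 2: 100 μL + 1400 μL = 1500 μL total → factor 1500/100 = 15
Step 3: 16-fold → factor 16
Step 4: 5 mL brought to 100 mL → factor 100/5 = 20
Overall dilution factor = 16 × 15 × 16 × 20 = 76800
Final = 7.50 mM / 76800 = 9.766 × 10^-5 mM = 0.0977 μM

0.0977 μM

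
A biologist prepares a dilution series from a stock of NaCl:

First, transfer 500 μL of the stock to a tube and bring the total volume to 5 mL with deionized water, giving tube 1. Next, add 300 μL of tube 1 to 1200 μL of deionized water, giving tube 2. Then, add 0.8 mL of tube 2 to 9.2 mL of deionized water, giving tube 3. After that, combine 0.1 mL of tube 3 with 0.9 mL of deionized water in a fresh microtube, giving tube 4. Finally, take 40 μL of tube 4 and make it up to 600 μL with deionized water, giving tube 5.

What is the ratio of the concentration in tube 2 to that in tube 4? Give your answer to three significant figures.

125

Step 1: 500 μL brought to 5 mL → factor 5000/500 = 10
Step 2: 300 μL + 1200 μL = 1500 μL total → factor 1500/300 = 5
Step 3: 0.8 mL + 9.2 mL = 10 mL total → factor 10/0.8 = 12.5
Step 4: 0.1 mL + 0.9 mL = 1 mL total → factor 1/0.1 = 10
Dilution factor to tube 2 = 50; to tube 4 = 6250
[tube 2]/[tube 4] = (factor to tube 4)/(factor to tube 2) = 6250/50 = 125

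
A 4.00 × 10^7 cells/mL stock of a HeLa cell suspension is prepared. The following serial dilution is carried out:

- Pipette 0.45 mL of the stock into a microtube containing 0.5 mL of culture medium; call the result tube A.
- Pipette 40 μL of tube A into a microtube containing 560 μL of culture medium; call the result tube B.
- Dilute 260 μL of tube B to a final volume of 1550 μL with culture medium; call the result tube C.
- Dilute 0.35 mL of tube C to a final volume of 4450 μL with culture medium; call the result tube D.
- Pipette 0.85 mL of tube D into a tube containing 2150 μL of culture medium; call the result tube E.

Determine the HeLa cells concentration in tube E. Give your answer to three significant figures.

Step 1: 0.45 mL + 0.5 mL = 0.95 mL total → factor 0.95/0.45 = 2.1111
Step 2: 40 μL + 560 μL = 600 μL total → factor 600/40 = 15
Step 3: 260 μL brought to 1550 μL → factor 1550/260 = 5.9615
Step 4: 0.35 mL brought to 4450 μL → factor 4.45/0.35 = 12.714
Step 5: 0.85 mL + 2150 μL = 3 mL total → factor 3/0.85 = 3.5294
Overall dilution factor = 2.1111 × 15 × 5.9615 × 12.714 × 3.5294 = 8471.4
Final = 4.00 × 10^7 cells/mL / 8471.4 = 4.72 × 10^3 cells/mL

4.72 × 10^3 cells/mL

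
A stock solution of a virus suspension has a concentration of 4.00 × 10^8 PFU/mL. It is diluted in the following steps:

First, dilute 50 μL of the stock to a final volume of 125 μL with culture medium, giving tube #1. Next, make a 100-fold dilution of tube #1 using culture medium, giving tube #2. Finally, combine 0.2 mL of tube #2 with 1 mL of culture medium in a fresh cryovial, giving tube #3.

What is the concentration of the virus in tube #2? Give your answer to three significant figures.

1.60 × 10^6 PFU/mL

Step 1: 50 μL brought to 125 μL → factor 125/50 = 2.5
Step 2: 100-fold → factor 100
Dilution factor through tube #2 = 2.5 × 100 = 250
[tube #2] = 4.00 × 10^8 PFU/mL / 250 = 1.60 × 10^6 PFU/mL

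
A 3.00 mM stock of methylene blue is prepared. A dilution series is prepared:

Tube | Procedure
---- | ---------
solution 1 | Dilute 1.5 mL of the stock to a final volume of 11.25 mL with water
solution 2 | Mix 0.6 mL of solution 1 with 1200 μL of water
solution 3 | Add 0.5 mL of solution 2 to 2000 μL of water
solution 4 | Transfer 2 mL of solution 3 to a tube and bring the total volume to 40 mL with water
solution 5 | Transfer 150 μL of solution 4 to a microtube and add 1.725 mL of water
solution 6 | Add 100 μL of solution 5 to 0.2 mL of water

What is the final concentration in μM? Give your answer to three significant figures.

Step 1: 1.5 mL brought to 11.25 mL → factor 11.25/1.5 = 7.5
Step 2: 0.6 mL + 1200 μL = 1.8 mL total → factor 1.8/0.6 = 3
Step 3: 0.5 mL + 2000 μL = 2.5 mL total → factor 2.5/0.5 = 5
Step 4: 2 mL brought to 40 mL → factor 40/2 = 20
Step 5: 150 μL + 1.725 mL = 1875 μL total → factor 1875/150 = 12.5
Step 6: 100 μL + 0.2 mL = 300 μL total → factor 300/100 = 3
Overall dilution factor = 7.5 × 3 × 5 × 20 × 12.5 × 3 = 84375
Final = 3.00 mM / 84375 = 3.556 × 10^-5 mM = 0.0356 μM

0.0356 μM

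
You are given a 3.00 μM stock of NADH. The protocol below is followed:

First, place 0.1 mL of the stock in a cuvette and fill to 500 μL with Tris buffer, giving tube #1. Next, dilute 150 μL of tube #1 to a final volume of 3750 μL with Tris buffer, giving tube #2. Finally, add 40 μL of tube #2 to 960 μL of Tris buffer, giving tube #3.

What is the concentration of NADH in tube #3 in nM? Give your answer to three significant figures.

Step 1: 0.1 mL brought to 500 μL → factor 0.5/0.1 = 5
Step 2: 150 μL brought to 3750 μL → factor 3750/150 = 25
Step 3: 40 μL + 960 μL = 1000 μL total → factor 1000/40 = 25
Overall dilution factor = 5 × 25 × 25 = 3125
Final = 3.00 μM / 3125 = 0.0009600 μM = 0.960 nM

0.960 nM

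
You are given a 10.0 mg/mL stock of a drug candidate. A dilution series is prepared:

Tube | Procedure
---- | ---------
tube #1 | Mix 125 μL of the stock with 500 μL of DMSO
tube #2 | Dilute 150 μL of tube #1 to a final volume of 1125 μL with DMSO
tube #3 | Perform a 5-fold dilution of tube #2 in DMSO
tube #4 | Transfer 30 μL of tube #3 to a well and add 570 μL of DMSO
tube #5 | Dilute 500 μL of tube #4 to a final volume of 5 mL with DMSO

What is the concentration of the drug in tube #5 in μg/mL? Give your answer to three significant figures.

0.267 μg/mL

Step 1: 125 μL + 500 μL = 625 μL total → factor 625/125 = 5
Step 2: 150 μL brought to 1125 μL → factor 1125/150 = 7.5
Step 3: 5-fold → factor 5
Step 4: 30 μL + 570 μL = 600 μL total → factor 600/30 = 20
Step 5: 500 μL brought to 5 mL → factor 5000/500 = 10
Dilution factor through tube #5 = 5 × 7.5 × 5 × 20 × 10 = 37500
[tube #5] = 10.0 mg/mL / 37500 = 0.0002667 mg/mL = 0.267 μg/mL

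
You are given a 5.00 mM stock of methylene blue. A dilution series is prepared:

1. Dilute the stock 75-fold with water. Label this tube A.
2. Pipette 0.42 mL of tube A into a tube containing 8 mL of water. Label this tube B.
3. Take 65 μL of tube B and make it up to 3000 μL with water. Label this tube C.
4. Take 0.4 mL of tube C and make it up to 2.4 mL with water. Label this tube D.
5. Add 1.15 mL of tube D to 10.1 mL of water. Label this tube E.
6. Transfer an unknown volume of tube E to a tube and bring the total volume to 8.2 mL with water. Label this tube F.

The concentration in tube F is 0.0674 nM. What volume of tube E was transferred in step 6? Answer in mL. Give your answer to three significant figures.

Step 1: 75-fold → factor 75
Step 2: 0.42 mL + 8 mL = 8.42 mL total → factor 8.42/0.42 = 20.048
Step 3: 65 μL brought to 3000 μL → factor 3000/65 = 46.154
Step 4: 0.4 mL brought to 2.4 mL → factor 2.4/0.4 = 6
Step 5: 1.15 mL + 10.1 mL = 11.25 mL total → factor 11.25/1.15 = 9.7826
Step 6: v brought to 8.2 mL → factor = 8.2 mL/v
Product of known-step factors = 4.0732 × 10^6
Overall factor = 5.00 mM / (0.0674 nM) = 7.4184 × 10^7
Step-6 factor = 7.4184 × 10^7 / 4.0732 × 10^6 = 18.213
v = 8.2 mL / 18.213 = 0.450 mL

0.450 mL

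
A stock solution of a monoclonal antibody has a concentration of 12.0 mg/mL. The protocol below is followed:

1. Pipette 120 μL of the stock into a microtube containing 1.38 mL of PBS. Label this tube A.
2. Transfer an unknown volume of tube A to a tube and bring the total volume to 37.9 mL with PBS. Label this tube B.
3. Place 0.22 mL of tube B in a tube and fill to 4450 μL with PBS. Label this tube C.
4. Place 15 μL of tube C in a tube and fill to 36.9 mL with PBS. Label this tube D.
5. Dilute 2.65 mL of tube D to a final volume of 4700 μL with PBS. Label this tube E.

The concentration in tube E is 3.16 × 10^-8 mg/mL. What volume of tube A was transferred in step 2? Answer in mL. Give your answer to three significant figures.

Step 1: 120 μL + 1.38 mL = 1500 μL total → factor 1500/120 = 12.5
Step 2: v brought to 37.9 mL → factor = 37.9 mL/v
Step 3: 0.22 mL brought to 4450 μL → factor 4.45/0.22 = 20.227
Step 4: 15 μL brought to 36.9 mL → factor 36900/15 = 2460
Step 5: 2.65 mL brought to 4700 μL → factor 4.7/2.65 = 1.7736
Product of known-step factors = 1.1031 × 10^6
Overall factor = 12.0 mg/mL / (3.16 × 10^-8 mg/mL) = 3.7975 × 10^8
Step-2 factor = 3.7975 × 10^8 / 1.1031 × 10^6 = 344.24
v = 37.9 mL / 344.24 = 0.110 mL

0.110 mL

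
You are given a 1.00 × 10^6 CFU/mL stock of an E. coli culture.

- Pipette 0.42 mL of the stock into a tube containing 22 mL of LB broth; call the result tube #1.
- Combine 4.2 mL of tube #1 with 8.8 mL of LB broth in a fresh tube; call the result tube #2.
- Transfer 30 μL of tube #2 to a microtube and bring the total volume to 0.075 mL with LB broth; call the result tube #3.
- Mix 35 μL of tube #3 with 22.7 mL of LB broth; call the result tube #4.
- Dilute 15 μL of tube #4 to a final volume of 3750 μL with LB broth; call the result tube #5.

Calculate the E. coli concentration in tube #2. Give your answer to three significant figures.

6.05 × 10^3 CFU/mL

Step 1: 0.42 mL + 22 mL = 22.42 mL total → factor 22.42/0.42 = 53.381
Step 2: 4.2 mL + 8.8 mL = 13 mL total → factor 13/4.2 = 3.0952
Dilution factor through tube #2 = 53.381 × 3.0952 = 165.23
[tube #2] = 1.00 × 10^6 CFU/mL / 165.23 = 6.05 × 10^3 CFU/mL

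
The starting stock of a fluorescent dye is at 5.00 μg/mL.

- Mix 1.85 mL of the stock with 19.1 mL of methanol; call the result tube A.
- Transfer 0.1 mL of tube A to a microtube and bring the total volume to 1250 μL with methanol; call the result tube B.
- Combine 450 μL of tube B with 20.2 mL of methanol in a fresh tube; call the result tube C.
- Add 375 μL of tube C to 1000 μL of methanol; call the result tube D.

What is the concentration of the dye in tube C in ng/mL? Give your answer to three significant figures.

0.770 ng/mL

Step 1: 1.85 mL + 19.1 mL = 20.95 mL total → factor 20.95/1.85 = 11.324
Step 2: 0.1 mL brought to 1250 μL → factor 1.25/0.1 = 12.5
Step 3: 450 μL + 20.2 mL = 20650 μL total → factor 20650/450 = 45.889
Dilution factor through tube C = 11.324 × 12.5 × 45.889 = 6495.8
[tube C] = 5.00 μg/mL / 6495.8 = 0.0007697 μg/mL = 0.770 ng/mL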